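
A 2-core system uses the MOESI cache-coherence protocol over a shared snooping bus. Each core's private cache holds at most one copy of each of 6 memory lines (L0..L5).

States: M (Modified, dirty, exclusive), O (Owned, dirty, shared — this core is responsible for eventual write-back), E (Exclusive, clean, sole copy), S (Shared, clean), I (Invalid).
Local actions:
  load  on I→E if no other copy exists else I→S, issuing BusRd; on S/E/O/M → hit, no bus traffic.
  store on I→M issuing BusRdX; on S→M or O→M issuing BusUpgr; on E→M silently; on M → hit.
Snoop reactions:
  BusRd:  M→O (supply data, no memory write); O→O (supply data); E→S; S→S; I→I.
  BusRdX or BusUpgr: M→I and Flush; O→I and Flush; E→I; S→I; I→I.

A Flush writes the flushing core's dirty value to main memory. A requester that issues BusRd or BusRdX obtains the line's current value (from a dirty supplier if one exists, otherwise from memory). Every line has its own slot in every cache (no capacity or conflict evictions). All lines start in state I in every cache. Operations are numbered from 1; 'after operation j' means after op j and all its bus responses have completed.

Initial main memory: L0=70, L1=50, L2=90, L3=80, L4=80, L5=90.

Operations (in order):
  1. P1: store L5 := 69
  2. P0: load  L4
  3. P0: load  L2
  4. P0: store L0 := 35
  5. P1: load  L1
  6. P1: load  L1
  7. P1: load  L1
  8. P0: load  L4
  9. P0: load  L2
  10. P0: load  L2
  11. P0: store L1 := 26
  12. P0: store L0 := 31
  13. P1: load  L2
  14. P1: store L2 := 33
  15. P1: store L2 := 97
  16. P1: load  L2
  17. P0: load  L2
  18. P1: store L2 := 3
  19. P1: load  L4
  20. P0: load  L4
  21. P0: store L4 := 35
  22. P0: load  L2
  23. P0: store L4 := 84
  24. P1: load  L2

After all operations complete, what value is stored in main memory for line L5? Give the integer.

[1] P1: store L5 := 69 | P0:I, P1:M(69) | bus: BusRdX
[2] P0: load  L4 | P0:E(80), P1:I | bus: BusRd
[3] P0: load  L2 | P0:E(90), P1:I | bus: BusRd
[4] P0: store L0 := 35 | P0:M(35), P1:I | bus: BusRdX
[5] P1: load  L1 | P0:I, P1:E(50) | bus: BusRd
[6] P1: load  L1 | P0:I, P1:E(50) | bus: none
[7] P1: load  L1 | P0:I, P1:E(50) | bus: none
[8] P0: load  L4 | P0:E(80), P1:I | bus: none
[9] P0: load  L2 | P0:E(90), P1:I | bus: none
[10] P0: load  L2 | P0:E(90), P1:I | bus: none
[11] P0: store L1 := 26 | P0:M(26), P1:I | bus: BusRdX
[12] P0: store L0 := 31 | P0:M(31), P1:I | bus: none
[13] P1: load  L2 | P0:S(90), P1:S(90) | bus: BusRd
[14] P1: store L2 := 33 | P0:I, P1:M(33) | bus: BusUpgr
[15] P1: store L2 := 97 | P0:I, P1:M(97) | bus: none
[16] P1: load  L2 | P0:I, P1:M(97) | bus: none
[17] P0: load  L2 | P0:S(97), P1:O(97) | bus: BusRd
[18] P1: store L2 := 3 | P0:I, P1:M(3) | bus: BusUpgr
[19] P1: load  L4 | P0:S(80), P1:S(80) | bus: BusRd
[20] P0: load  L4 | P0:S(80), P1:S(80) | bus: none
[21] P0: store L4 := 35 | P0:M(35), P1:I | bus: BusUpgr
[22] P0: load  L2 | P0:S(3), P1:O(3) | bus: BusRd
[23] P0: store L4 := 84 | P0:M(84), P1:I | bus: none
[24] P1: load  L2 | P0:S(3), P1:O(3) | bus: none

memory[L5] = 90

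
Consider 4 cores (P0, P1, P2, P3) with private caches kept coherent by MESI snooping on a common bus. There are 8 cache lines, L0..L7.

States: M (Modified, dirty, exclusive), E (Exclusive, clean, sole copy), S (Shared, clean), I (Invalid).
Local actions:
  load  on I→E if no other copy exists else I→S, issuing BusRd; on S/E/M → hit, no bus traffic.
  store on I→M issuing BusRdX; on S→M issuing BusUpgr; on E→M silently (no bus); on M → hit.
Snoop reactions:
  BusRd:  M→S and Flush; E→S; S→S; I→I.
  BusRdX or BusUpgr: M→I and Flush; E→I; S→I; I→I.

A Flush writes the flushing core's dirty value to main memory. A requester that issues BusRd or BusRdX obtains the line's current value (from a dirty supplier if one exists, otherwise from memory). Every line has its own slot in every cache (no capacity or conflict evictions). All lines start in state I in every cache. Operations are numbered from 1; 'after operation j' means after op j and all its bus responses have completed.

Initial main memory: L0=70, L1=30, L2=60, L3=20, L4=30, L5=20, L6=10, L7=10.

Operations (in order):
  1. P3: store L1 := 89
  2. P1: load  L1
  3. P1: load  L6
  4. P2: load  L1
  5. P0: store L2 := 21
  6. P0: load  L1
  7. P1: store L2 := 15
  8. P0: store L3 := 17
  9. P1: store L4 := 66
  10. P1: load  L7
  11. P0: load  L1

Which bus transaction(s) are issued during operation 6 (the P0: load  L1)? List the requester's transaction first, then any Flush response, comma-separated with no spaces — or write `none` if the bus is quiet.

  op1 P3: store L1 := 89 → I/I/I/M on L1; bus BusRdX; mem=30
  op2 P1: load  L1 → I/S/I/S on L1; bus BusRd Flush; mem=89
  op3 P1: load  L6 → I/E/I/I on L6; bus BusRd; mem=10
  op4 P2: load  L1 → I/S/S/S on L1; bus BusRd; mem=89
  op5 P0: store L2 := 21 → M/I/I/I on L2; bus BusRdX; mem=60
  op6 P0: load  L1 → S/S/S/S on L1; bus BusRd; mem=89
  op7 P1: store L2 := 15 → I/M/I/I on L2; bus BusRdX Flush; mem=21
  op8 P0: store L3 := 17 → M/I/I/I on L3; bus BusRdX; mem=20
  op9 P1: store L4 := 66 → I/M/I/I on L4; bus BusRdX; mem=30
  op10 P1: load  L7 → I/E/I/I on L7; bus BusRd; mem=10
  op11 P0: load  L1 → S/S/S/S on L1; bus (none); mem=89

bus = BusRd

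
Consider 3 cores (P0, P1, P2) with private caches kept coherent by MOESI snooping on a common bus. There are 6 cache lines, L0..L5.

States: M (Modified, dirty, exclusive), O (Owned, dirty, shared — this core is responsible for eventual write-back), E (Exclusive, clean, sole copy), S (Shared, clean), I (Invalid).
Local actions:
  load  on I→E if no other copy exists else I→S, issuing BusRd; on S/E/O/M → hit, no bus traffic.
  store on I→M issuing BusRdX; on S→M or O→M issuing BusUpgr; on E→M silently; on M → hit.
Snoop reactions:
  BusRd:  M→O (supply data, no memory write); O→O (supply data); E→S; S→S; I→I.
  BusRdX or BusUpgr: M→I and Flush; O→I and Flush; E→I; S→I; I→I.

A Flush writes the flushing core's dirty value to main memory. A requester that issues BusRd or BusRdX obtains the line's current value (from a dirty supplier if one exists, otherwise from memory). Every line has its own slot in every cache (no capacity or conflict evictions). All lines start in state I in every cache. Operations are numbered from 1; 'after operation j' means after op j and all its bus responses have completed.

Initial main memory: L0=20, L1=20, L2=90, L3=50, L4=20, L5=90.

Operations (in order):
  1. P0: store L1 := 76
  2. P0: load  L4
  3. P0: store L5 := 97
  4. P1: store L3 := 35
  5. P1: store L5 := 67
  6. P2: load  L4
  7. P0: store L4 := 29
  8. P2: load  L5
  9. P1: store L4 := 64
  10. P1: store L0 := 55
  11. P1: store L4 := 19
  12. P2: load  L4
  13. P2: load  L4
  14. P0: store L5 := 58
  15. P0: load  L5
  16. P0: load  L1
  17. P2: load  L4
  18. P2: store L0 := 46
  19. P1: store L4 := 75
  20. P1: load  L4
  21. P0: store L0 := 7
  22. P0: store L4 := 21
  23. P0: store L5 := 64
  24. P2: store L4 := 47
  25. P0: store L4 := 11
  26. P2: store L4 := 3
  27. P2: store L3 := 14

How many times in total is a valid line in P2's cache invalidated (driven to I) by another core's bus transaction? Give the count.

invalidations = 5

  op1 P0: store L1 := 76 → M/I/I on L1; bus BusRdX; mem=20
  op2 P0: load  L4 → E/I/I on L4; bus BusRd; mem=20
  op3 P0: store L5 := 97 → M/I/I on L5; bus BusRdX; mem=90
  op4 P1: store L3 := 35 → I/M/I on L3; bus BusRdX; mem=50
  op5 P1: store L5 := 67 → I/M/I on L5; bus BusRdX Flush; mem=97
  op6 P2: load  L4 → S/I/S on L4; bus BusRd; mem=20
  op7 P0: store L4 := 29 → M/I/I on L4; bus BusUpgr; mem=20
  op8 P2: load  L5 → I/O/S on L5; bus BusRd; mem=97
  op9 P1: store L4 := 64 → I/M/I on L4; bus BusRdX Flush; mem=29
  op10 P1: store L0 := 55 → I/M/I on L0; bus BusRdX; mem=20
  op11 P1: store L4 := 19 → I/M/I on L4; bus (none); mem=29
  op12 P2: load  L4 → I/O/S on L4; bus BusRd; mem=29
  op13 P2: load  L4 → I/O/S on L4; bus (none); mem=29
  op14 P0: store L5 := 58 → M/I/I on L5; bus BusRdX Flush; mem=67
  op15 P0: load  L5 → M/I/I on L5; bus (none); mem=67
  op16 P0: load  L1 → M/I/I on L1; bus (none); mem=20
  op17 P2: load  L4 → I/O/S on L4; bus (none); mem=29
  op18 P2: store L0 := 46 → I/I/M on L0; bus BusRdX Flush; mem=55
  op19 P1: store L4 := 75 → I/M/I on L4; bus BusUpgr; mem=29
  op20 P1: load  L4 → I/M/I on L4; bus (none); mem=29
  op21 P0: store L0 := 7 → M/I/I on L0; bus BusRdX Flush; mem=46
  op22 P0: store L4 := 21 → M/I/I on L4; bus BusRdX Flush; mem=75
  op23 P0: store L5 := 64 → M/I/I on L5; bus (none); mem=67
  op24 P2: store L4 := 47 → I/I/M on L4; bus BusRdX Flush; mem=21
  op25 P0: store L4 := 11 → M/I/I on L4; bus BusRdX Flush; mem=47
  op26 P2: store L4 := 3 → I/I/M on L4; bus BusRdX Flush; mem=11
  op27 P2: store L3 := 14 → I/I/M on L3; bus BusRdX Flush; mem=35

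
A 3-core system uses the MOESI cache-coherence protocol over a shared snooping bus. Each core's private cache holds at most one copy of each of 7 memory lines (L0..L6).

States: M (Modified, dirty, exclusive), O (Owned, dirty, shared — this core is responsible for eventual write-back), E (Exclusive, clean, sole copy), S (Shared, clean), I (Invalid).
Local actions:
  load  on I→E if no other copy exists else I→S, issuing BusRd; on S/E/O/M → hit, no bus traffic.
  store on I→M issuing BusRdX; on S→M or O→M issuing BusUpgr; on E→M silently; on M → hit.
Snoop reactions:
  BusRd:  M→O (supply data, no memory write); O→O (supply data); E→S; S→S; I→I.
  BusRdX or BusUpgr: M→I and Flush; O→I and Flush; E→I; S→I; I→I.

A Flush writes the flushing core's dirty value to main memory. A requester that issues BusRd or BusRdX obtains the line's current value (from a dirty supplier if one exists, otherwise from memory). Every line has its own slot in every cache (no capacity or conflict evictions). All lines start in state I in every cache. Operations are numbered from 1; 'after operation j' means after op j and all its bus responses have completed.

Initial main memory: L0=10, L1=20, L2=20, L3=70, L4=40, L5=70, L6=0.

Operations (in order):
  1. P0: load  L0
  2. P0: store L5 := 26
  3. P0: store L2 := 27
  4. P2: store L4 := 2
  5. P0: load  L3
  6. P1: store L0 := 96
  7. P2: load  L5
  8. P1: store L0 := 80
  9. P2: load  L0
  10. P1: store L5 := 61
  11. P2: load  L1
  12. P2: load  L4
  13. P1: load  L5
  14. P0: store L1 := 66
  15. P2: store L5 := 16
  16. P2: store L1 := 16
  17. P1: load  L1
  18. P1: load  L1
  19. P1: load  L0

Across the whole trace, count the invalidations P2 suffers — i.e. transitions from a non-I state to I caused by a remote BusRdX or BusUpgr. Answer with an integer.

step 1: P0: load  L0  ⟶  EII  (L0)  txn=BusRd  M[L0]=10
step 2: P0: store L5 := 26  ⟶  MII  (L5)  txn=BusRdX  M[L5]=70
step 3: P0: store L2 := 27  ⟶  MII  (L2)  txn=BusRdX  M[L2]=20
step 4: P2: store L4 := 2  ⟶  IIM  (L4)  txn=BusRdX  M[L4]=40
step 5: P0: load  L3  ⟶  EII  (L3)  txn=BusRd  M[L3]=70
step 6: P1: store L0 := 96  ⟶  IMI  (L0)  txn=BusRdX  M[L0]=10
step 7: P2: load  L5  ⟶  OIS  (L5)  txn=BusRd  M[L5]=70
step 8: P1: store L0 := 80  ⟶  IMI  (L0)  txn=∅  M[L0]=10
step 9: P2: load  L0  ⟶  IOS  (L0)  txn=BusRd  M[L0]=10
step 10: P1: store L5 := 61  ⟶  IMI  (L5)  txn=BusRdX+Flush  M[L5]=26
step 11: P2: load  L1  ⟶  IIE  (L1)  txn=BusRd  M[L1]=20
step 12: P2: load  L4  ⟶  IIM  (L4)  txn=∅  M[L4]=40
step 13: P1: load  L5  ⟶  IMI  (L5)  txn=∅  M[L5]=26
step 14: P0: store L1 := 66  ⟶  MII  (L1)  txn=BusRdX  M[L1]=20
step 15: P2: store L5 := 16  ⟶  IIM  (L5)  txn=BusRdX+Flush  M[L5]=61
step 16: P2: store L1 := 16  ⟶  IIM  (L1)  txn=BusRdX+Flush  M[L1]=66
step 17: P1: load  L1  ⟶  ISO  (L1)  txn=BusRd  M[L1]=66
step 18: P1: load  L1  ⟶  ISO  (L1)  txn=∅  M[L1]=66
step 19: P1: load  L0  ⟶  IOS  (L0)  txn=∅  M[L0]=10

invalidations = 2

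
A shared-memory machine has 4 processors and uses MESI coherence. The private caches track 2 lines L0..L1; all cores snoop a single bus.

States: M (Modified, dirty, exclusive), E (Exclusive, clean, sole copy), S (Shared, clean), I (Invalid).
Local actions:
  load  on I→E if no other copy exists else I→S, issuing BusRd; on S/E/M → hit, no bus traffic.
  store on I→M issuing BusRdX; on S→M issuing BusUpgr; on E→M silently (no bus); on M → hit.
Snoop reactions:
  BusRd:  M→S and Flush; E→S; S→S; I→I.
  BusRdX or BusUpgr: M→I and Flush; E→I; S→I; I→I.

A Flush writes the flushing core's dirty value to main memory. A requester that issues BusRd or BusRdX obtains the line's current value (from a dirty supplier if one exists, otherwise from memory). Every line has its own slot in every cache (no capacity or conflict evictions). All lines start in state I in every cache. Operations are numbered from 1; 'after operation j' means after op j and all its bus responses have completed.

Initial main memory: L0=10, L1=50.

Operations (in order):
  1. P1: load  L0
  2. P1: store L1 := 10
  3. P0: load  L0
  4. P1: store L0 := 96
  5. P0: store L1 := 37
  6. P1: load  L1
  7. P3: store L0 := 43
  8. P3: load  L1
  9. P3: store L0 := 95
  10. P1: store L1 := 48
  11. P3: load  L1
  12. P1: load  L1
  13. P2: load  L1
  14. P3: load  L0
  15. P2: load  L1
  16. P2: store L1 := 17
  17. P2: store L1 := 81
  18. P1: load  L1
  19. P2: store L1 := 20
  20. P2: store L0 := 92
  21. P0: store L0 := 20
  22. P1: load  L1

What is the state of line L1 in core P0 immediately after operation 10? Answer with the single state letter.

state = I

1. P1: load  L0  bus=[BusRd]  L0: P0=I P1=E P2=I P3=I  mem[L0]=10
2. P1: store L1 := 10  bus=[BusRdX]  L1: P0=I P1=M P2=I P3=I  mem[L1]=50
3. P0: load  L0  bus=[BusRd]  L0: P0=S P1=S P2=I P3=I  mem[L0]=10
4. P1: store L0 := 96  bus=[BusUpgr]  L0: P0=I P1=M P2=I P3=I  mem[L0]=10
5. P0: store L1 := 37  bus=[BusRdX,Flush]  L1: P0=M P1=I P2=I P3=I  mem[L1]=10
6. P1: load  L1  bus=[BusRd,Flush]  L1: P0=S P1=S P2=I P3=I  mem[L1]=37
7. P3: store L0 := 43  bus=[BusRdX,Flush]  L0: P0=I P1=I P2=I P3=M  mem[L0]=96
8. P3: load  L1  bus=[BusRd]  L1: P0=S P1=S P2=I P3=S  mem[L1]=37
9. P3: store L0 := 95  bus=[-]  L0: P0=I P1=I P2=I P3=M  mem[L0]=96
10. P1: store L1 := 48  bus=[BusUpgr]  L1: P0=I P1=M P2=I P3=I  mem[L1]=37
11. P3: load  L1  bus=[BusRd,Flush]  L1: P0=I P1=S P2=I P3=S  mem[L1]=48
12. P1: load  L1  bus=[-]  L1: P0=I P1=S P2=I P3=S  mem[L1]=48
13. P2: load  L1  bus=[BusRd]  L1: P0=I P1=S P2=S P3=S  mem[L1]=48
14. P3: load  L0  bus=[-]  L0: P0=I P1=I P2=I P3=M  mem[L0]=96
15. P2: load  L1  bus=[-]  L1: P0=I P1=S P2=S P3=S  mem[L1]=48
16. P2: store L1 := 17  bus=[BusUpgr]  L1: P0=I P1=I P2=M P3=I  mem[L1]=48
17. P2: store L1 := 81  bus=[-]  L1: P0=I P1=I P2=M P3=I  mem[L1]=48
18. P1: load  L1  bus=[BusRd,Flush]  L1: P0=I P1=S P2=S P3=I  mem[L1]=81
19. P2: store L1 := 20  bus=[BusUpgr]  L1: P0=I P1=I P2=M P3=I  mem[L1]=81
20. P2: store L0 := 92  bus=[BusRdX,Flush]  L0: P0=I P1=I P2=M P3=I  mem[L0]=95
21. P0: store L0 := 20  bus=[BusRdX,Flush]  L0: P0=M P1=I P2=I P3=I  mem[L0]=92
22. P1: load  L1  bus=[BusRd,Flush]  L1: P0=I P1=S P2=S P3=I  mem[L1]=20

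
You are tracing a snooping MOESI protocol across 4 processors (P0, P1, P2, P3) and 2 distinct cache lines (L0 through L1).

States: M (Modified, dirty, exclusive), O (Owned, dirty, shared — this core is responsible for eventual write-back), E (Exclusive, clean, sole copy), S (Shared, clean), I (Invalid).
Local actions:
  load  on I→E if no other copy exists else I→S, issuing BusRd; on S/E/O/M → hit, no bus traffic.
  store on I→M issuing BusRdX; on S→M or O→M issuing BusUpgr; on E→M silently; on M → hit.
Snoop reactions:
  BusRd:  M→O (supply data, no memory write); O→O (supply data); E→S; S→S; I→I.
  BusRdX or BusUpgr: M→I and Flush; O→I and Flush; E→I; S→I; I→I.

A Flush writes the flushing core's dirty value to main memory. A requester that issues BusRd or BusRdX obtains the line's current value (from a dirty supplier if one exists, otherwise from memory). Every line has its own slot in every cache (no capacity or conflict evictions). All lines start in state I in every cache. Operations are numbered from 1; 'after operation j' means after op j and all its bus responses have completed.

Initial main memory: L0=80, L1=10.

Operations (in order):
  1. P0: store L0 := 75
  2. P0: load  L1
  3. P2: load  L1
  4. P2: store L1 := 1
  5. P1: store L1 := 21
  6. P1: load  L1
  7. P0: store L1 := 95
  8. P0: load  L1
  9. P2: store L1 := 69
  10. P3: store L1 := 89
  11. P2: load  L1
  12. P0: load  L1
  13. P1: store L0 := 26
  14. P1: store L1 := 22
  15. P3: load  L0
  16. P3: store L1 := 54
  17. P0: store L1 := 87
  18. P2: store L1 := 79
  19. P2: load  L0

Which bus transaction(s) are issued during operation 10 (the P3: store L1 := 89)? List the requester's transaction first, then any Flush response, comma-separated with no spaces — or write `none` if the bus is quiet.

bus = BusRdX,Flush

step 1: P0: store L0 := 75  ⟶  MIII  (L0)  txn=BusRdX  M[L0]=80
step 2: P0: load  L1  ⟶  EIII  (L1)  txn=BusRd  M[L1]=10
step 3: P2: load  L1  ⟶  SISI  (L1)  txn=BusRd  M[L1]=10
step 4: P2: store L1 := 1  ⟶  IIMI  (L1)  txn=BusUpgr  M[L1]=10
step 5: P1: store L1 := 21  ⟶  IMII  (L1)  txn=BusRdX+Flush  M[L1]=1
step 6: P1: load  L1  ⟶  IMII  (L1)  txn=∅  M[L1]=1
step 7: P0: store L1 := 95  ⟶  MIII  (L1)  txn=BusRdX+Flush  M[L1]=21
step 8: P0: load  L1  ⟶  MIII  (L1)  txn=∅  M[L1]=21
step 9: P2: store L1 := 69  ⟶  IIMI  (L1)  txn=BusRdX+Flush  M[L1]=95
step 10: P3: store L1 := 89  ⟶  IIIM  (L1)  txn=BusRdX+Flush  M[L1]=69
step 11: P2: load  L1  ⟶  IISO  (L1)  txn=BusRd  M[L1]=69
step 12: P0: load  L1  ⟶  SISO  (L1)  txn=BusRd  M[L1]=69
step 13: P1: store L0 := 26  ⟶  IMII  (L0)  txn=BusRdX+Flush  M[L0]=75
step 14: P1: store L1 := 22  ⟶  IMII  (L1)  txn=BusRdX+Flush  M[L1]=89
step 15: P3: load  L0  ⟶  IOIS  (L0)  txn=BusRd  M[L0]=75
step 16: P3: store L1 := 54  ⟶  IIIM  (L1)  txn=BusRdX+Flush  M[L1]=22
step 17: P0: store L1 := 87  ⟶  MIII  (L1)  txn=BusRdX+Flush  M[L1]=54
step 18: P2: store L1 := 79  ⟶  IIMI  (L1)  txn=BusRdX+Flush  M[L1]=87
step 19: P2: load  L0  ⟶  IOSS  (L0)  txn=BusRd  M[L0]=75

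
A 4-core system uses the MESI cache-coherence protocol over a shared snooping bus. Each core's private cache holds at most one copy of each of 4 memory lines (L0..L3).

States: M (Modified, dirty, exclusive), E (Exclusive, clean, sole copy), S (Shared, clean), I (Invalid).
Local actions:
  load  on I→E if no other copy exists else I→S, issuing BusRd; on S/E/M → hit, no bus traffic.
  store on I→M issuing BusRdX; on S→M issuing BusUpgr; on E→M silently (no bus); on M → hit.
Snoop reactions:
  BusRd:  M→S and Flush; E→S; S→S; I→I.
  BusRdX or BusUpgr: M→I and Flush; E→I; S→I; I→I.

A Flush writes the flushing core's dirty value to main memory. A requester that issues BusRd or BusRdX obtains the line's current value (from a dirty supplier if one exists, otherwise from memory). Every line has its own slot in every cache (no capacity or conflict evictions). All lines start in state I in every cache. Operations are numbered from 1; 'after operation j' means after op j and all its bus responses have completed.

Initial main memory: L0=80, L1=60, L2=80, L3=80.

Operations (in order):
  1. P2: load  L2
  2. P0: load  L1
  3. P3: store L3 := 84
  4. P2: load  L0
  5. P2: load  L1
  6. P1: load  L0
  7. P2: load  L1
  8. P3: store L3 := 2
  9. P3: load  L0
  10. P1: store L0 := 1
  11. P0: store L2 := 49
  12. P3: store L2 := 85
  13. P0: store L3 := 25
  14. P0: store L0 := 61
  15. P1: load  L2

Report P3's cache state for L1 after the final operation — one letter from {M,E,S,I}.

  op1 P2: load  L2 → I/I/E/I on L2; bus BusRd; mem=80
  op2 P0: load  L1 → E/I/I/I on L1; bus BusRd; mem=60
  op3 P3: store L3 := 84 → I/I/I/M on L3; bus BusRdX; mem=80
  op4 P2: load  L0 → I/I/E/I on L0; bus BusRd; mem=80
  op5 P2: load  L1 → S/I/S/I on L1; bus BusRd; mem=60
  op6 P1: load  L0 → I/S/S/I on L0; bus BusRd; mem=80
  op7 P2: load  L1 → S/I/S/I on L1; bus (none); mem=60
  op8 P3: store L3 := 2 → I/I/I/M on L3; bus (none); mem=80
  op9 P3: load  L0 → I/S/S/S on L0; bus BusRd; mem=80
  op10 P1: store L0 := 1 → I/M/I/I on L0; bus BusUpgr; mem=80
  op11 P0: store L2 := 49 → M/I/I/I on L2; bus BusRdX; mem=80
  op12 P3: store L2 := 85 → I/I/I/M on L2; bus BusRdX Flush; mem=49
  op13 P0: store L3 := 25 → M/I/I/I on L3; bus BusRdX Flush; mem=2
  op14 P0: store L0 := 61 → M/I/I/I on L0; bus BusRdX Flush; mem=1
  op15 P1: load  L2 → I/S/I/S on L2; bus BusRd Flush; mem=85

state = I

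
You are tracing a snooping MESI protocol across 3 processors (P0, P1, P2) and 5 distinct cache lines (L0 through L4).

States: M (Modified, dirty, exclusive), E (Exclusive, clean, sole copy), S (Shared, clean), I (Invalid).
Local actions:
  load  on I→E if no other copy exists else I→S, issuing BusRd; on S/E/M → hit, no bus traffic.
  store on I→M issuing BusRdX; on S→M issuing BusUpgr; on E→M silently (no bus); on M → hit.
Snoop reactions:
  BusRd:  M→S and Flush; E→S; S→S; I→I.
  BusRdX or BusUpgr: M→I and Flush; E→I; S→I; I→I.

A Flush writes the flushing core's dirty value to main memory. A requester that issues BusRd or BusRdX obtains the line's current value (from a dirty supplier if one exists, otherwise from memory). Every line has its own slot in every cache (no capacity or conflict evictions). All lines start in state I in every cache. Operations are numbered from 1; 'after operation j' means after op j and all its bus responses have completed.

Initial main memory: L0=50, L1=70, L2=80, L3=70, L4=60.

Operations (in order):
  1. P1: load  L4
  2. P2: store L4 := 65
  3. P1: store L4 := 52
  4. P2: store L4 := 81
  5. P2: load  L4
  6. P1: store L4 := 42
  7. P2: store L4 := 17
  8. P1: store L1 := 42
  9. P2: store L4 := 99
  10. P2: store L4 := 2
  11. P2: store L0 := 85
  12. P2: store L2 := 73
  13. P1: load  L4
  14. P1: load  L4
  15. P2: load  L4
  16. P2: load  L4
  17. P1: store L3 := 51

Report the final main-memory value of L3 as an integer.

[1] P1: load  L4 | P0:I, P1:E(60), P2:I | bus: BusRd
[2] P2: store L4 := 65 | P0:I, P1:I, P2:M(65) | bus: BusRdX
[3] P1: store L4 := 52 | P0:I, P1:M(52), P2:I | bus: BusRdX,Flush
[4] P2: store L4 := 81 | P0:I, P1:I, P2:M(81) | bus: BusRdX,Flush
[5] P2: load  L4 | P0:I, P1:I, P2:M(81) | bus: none
[6] P1: store L4 := 42 | P0:I, P1:M(42), P2:I | bus: BusRdX,Flush
[7] P2: store L4 := 17 | P0:I, P1:I, P2:M(17) | bus: BusRdX,Flush
[8] P1: store L1 := 42 | P0:I, P1:M(42), P2:I | bus: BusRdX
[9] P2: store L4 := 99 | P0:I, P1:I, P2:M(99) | bus: none
[10] P2: store L4 := 2 | P0:I, P1:I, P2:M(2) | bus: none
[11] P2: store L0 := 85 | P0:I, P1:I, P2:M(85) | bus: BusRdX
[12] P2: store L2 := 73 | P0:I, P1:I, P2:M(73) | bus: BusRdX
[13] P1: load  L4 | P0:I, P1:S(2), P2:S(2) | bus: BusRd,Flush
[14] P1: load  L4 | P0:I, P1:S(2), P2:S(2) | bus: none
[15] P2: load  L4 | P0:I, P1:S(2), P2:S(2) | bus: none
[16] P2: load  L4 | P0:I, P1:S(2), P2:S(2) | bus: none
[17] P1: store L3 := 51 | P0:I, P1:M(51), P2:I | bus: BusRdX

memory[L3] = 70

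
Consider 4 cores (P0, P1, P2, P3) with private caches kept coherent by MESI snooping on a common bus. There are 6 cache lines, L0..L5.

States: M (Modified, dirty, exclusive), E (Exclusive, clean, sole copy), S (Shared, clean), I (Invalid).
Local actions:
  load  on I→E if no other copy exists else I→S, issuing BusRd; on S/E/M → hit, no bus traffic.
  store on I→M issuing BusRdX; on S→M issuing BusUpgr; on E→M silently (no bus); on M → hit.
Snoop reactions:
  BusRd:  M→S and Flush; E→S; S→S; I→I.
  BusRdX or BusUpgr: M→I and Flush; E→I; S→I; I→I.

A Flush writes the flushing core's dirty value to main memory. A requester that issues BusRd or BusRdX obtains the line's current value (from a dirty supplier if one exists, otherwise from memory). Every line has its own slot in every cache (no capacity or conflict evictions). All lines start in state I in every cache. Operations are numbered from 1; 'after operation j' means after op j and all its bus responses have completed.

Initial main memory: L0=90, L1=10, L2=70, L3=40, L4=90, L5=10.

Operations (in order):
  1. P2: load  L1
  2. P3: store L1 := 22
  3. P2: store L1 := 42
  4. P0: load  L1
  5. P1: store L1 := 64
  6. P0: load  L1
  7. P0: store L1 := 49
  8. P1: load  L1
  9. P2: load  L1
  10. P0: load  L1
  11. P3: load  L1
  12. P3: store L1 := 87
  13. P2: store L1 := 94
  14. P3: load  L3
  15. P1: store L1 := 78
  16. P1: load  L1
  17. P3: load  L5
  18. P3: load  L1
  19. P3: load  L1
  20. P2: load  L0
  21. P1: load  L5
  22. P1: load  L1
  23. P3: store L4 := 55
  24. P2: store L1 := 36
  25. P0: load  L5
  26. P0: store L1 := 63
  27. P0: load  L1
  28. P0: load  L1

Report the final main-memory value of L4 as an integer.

memory[L4] = 90

step 1: P2: load  L1  ⟶  IIEI  (L1)  txn=BusRd  M[L1]=10
step 2: P3: store L1 := 22  ⟶  IIIM  (L1)  txn=BusRdX  M[L1]=10
step 3: P2: store L1 := 42  ⟶  IIMI  (L1)  txn=BusRdX+Flush  M[L1]=22
step 4: P0: load  L1  ⟶  SISI  (L1)  txn=BusRd+Flush  M[L1]=42
step 5: P1: store L1 := 64  ⟶  IMII  (L1)  txn=BusRdX  M[L1]=42
step 6: P0: load  L1  ⟶  SSII  (L1)  txn=BusRd+Flush  M[L1]=64
step 7: P0: store L1 := 49  ⟶  MIII  (L1)  txn=BusUpgr  M[L1]=64
step 8: P1: load  L1  ⟶  SSII  (L1)  txn=BusRd+Flush  M[L1]=49
step 9: P2: load  L1  ⟶  SSSI  (L1)  txn=BusRd  M[L1]=49
step 10: P0: load  L1  ⟶  SSSI  (L1)  txn=∅  M[L1]=49
step 11: P3: load  L1  ⟶  SSSS  (L1)  txn=BusRd  M[L1]=49
step 12: P3: store L1 := 87  ⟶  IIIM  (L1)  txn=BusUpgr  M[L1]=49
step 13: P2: store L1 := 94  ⟶  IIMI  (L1)  txn=BusRdX+Flush  M[L1]=87
step 14: P3: load  L3  ⟶  IIIE  (L3)  txn=BusRd  M[L3]=40
step 15: P1: store L1 := 78  ⟶  IMII  (L1)  txn=BusRdX+Flush  M[L1]=94
step 16: P1: load  L1  ⟶  IMII  (L1)  txn=∅  M[L1]=94
step 17: P3: load  L5  ⟶  IIIE  (L5)  txn=BusRd  M[L5]=10
step 18: P3: load  L1  ⟶  ISIS  (L1)  txn=BusRd+Flush  M[L1]=78
step 19: P3: load  L1  ⟶  ISIS  (L1)  txn=∅  M[L1]=78
step 20: P2: load  L0  ⟶  IIEI  (L0)  txn=BusRd  M[L0]=90
step 21: P1: load  L5  ⟶  ISIS  (L5)  txn=BusRd  M[L5]=10
step 22: P1: load  L1  ⟶  ISIS  (L1)  txn=∅  M[L1]=78
step 23: P3: store L4 := 55  ⟶  IIIM  (L4)  txn=BusRdX  M[L4]=90
step 24: P2: store L1 := 36  ⟶  IIMI  (L1)  txn=BusRdX  M[L1]=78
step 25: P0: load  L5  ⟶  SSIS  (L5)  txn=BusRd  M[L5]=10
step 26: P0: store L1 := 63  ⟶  MIII  (L1)  txn=BusRdX+Flush  M[L1]=36
step 27: P0: load  L1  ⟶  MIII  (L1)  txn=∅  M[L1]=36
step 28: P0: load  L1  ⟶  MIII  (L1)  txn=∅  M[L1]=36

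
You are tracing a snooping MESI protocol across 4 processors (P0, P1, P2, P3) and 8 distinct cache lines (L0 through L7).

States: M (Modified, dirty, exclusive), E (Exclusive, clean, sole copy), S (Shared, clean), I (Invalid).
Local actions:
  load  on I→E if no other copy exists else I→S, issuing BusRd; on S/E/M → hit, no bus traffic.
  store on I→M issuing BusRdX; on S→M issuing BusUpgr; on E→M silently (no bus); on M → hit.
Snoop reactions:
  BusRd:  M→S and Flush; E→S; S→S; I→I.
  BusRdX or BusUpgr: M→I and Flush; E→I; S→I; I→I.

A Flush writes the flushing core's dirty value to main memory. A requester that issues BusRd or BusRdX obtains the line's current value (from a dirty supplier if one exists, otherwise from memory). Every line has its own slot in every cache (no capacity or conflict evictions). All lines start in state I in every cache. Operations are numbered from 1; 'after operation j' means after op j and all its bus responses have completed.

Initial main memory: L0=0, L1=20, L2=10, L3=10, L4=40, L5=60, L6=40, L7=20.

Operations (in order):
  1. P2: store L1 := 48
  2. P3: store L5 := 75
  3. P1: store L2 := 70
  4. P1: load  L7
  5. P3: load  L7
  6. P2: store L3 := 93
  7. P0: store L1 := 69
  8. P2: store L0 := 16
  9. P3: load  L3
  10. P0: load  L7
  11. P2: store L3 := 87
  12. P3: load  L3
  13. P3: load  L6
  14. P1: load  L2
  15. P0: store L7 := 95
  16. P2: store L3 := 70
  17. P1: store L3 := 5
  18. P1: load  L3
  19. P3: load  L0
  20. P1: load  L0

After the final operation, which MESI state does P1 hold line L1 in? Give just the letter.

1. P2: store L1 := 48  bus=[BusRdX]  L1: P0=I P1=I P2=M P3=I  mem[L1]=20
2. P3: store L5 := 75  bus=[BusRdX]  L5: P0=I P1=I P2=I P3=M  mem[L5]=60
3. P1: store L2 := 70  bus=[BusRdX]  L2: P0=I P1=M P2=I P3=I  mem[L2]=10
4. P1: load  L7  bus=[BusRd]  L7: P0=I P1=E P2=I P3=I  mem[L7]=20
5. P3: load  L7  bus=[BusRd]  L7: P0=I P1=S P2=I P3=S  mem[L7]=20
6. P2: store L3 := 93  bus=[BusRdX]  L3: P0=I P1=I P2=M P3=I  mem[L3]=10
7. P0: store L1 := 69  bus=[BusRdX,Flush]  L1: P0=M P1=I P2=I P3=I  mem[L1]=48
8. P2: store L0 := 16  bus=[BusRdX]  L0: P0=I P1=I P2=M P3=I  mem[L0]=0
9. P3: load  L3  bus=[BusRd,Flush]  L3: P0=I P1=I P2=S P3=S  mem[L3]=93
10. P0: load  L7  bus=[BusRd]  L7: P0=S P1=S P2=I P3=S  mem[L7]=20
11. P2: store L3 := 87  bus=[BusUpgr]  L3: P0=I P1=I P2=M P3=I  mem[L3]=93
12. P3: load  L3  bus=[BusRd,Flush]  L3: P0=I P1=I P2=S P3=S  mem[L3]=87
13. P3: load  L6  bus=[BusRd]  L6: P0=I P1=I P2=I P3=E  mem[L6]=40
14. P1: load  L2  bus=[-]  L2: P0=I P1=M P2=I P3=I  mem[L2]=10
15. P0: store L7 := 95  bus=[BusUpgr]  L7: P0=M P1=I P2=I P3=I  mem[L7]=20
16. P2: store L3 := 70  bus=[BusUpgr]  L3: P0=I P1=I P2=M P3=I  mem[L3]=87
17. P1: store L3 := 5  bus=[BusRdX,Flush]  L3: P0=I P1=M P2=I P3=I  mem[L3]=70
18. P1: load  L3  bus=[-]  L3: P0=I P1=M P2=I P3=I  mem[L3]=70
19. P3: load  L0  bus=[BusRd,Flush]  L0: P0=I P1=I P2=S P3=S  mem[L0]=16
20. P1: load  L0  bus=[BusRd]  L0: P0=I P1=S P2=S P3=S  mem[L0]=16

state = I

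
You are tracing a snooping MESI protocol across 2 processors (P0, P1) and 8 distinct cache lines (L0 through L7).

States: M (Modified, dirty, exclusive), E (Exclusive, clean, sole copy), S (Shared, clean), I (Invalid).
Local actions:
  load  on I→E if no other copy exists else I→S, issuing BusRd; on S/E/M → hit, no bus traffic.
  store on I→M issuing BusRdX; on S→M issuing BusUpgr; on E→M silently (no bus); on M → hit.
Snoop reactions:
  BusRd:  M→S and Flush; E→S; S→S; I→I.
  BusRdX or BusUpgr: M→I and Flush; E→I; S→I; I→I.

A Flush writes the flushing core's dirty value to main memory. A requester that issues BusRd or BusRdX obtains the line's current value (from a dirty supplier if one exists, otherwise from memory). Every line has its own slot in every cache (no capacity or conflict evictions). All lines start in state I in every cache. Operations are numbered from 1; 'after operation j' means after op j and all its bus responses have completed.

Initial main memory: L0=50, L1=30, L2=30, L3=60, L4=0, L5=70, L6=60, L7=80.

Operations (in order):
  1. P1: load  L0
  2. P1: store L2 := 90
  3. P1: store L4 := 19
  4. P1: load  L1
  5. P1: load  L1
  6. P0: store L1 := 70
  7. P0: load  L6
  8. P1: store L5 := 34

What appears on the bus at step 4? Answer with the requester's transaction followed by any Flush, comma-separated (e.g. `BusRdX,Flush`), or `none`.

  op1 P1: load  L0 → I/E on L0; bus BusRd; mem=50
  op2 P1: store L2 := 90 → I/M on L2; bus BusRdX; mem=30
  op3 P1: store L4 := 19 → I/M on L4; bus BusRdX; mem=0
  op4 P1: load  L1 → I/E on L1; bus BusRd; mem=30
  op5 P1: load  L1 → I/E on L1; bus (none); mem=30
  op6 P0: store L1 := 70 → M/I on L1; bus BusRdX; mem=30
  op7 P0: load  L6 → E/I on L6; bus BusRd; mem=60
  op8 P1: store L5 := 34 → I/M on L5; bus BusRdX; mem=70

bus = BusRd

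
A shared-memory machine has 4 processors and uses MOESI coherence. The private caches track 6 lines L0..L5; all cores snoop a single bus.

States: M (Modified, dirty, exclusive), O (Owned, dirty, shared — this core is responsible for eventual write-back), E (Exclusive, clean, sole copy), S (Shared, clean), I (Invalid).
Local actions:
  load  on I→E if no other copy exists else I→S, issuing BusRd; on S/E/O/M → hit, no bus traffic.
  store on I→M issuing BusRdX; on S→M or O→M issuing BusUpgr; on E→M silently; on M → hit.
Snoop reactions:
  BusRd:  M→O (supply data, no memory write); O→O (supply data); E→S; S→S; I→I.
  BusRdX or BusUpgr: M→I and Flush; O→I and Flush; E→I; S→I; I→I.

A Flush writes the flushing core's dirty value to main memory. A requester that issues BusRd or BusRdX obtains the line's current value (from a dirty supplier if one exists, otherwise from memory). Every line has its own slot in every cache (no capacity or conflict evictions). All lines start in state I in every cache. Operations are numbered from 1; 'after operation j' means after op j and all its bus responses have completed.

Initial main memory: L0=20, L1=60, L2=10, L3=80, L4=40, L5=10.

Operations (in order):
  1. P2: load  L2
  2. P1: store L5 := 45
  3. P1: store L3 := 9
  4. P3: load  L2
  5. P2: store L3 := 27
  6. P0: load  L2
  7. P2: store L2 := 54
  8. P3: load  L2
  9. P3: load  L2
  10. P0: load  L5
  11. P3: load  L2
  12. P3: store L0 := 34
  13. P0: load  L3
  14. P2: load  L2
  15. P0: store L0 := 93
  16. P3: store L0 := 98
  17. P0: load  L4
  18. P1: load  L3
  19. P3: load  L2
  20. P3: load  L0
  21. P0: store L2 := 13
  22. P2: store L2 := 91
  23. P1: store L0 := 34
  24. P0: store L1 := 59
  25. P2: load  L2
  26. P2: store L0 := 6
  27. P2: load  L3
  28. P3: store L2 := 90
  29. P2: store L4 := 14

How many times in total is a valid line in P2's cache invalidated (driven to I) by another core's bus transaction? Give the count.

1. P2: load  L2  bus=[BusRd]  L2: P0=I P1=I P2=E P3=I  mem[L2]=10
2. P1: store L5 := 45  bus=[BusRdX]  L5: P0=I P1=M P2=I P3=I  mem[L5]=10
3. P1: store L3 := 9  bus=[BusRdX]  L3: P0=I P1=M P2=I P3=I  mem[L3]=80
4. P3: load  L2  bus=[BusRd]  L2: P0=I P1=I P2=S P3=S  mem[L2]=10
5. P2: store L3 := 27  bus=[BusRdX,Flush]  L3: P0=I P1=I P2=M P3=I  mem[L3]=9
6. P0: load  L2  bus=[BusRd]  L2: P0=S P1=I P2=S P3=S  mem[L2]=10
7. P2: store L2 := 54  bus=[BusUpgr]  L2: P0=I P1=I P2=M P3=I  mem[L2]=10
8. P3: load  L2  bus=[BusRd]  L2: P0=I P1=I P2=O P3=S  mem[L2]=10
9. P3: load  L2  bus=[-]  L2: P0=I P1=I P2=O P3=S  mem[L2]=10
10. P0: load  L5  bus=[BusRd]  L5: P0=S P1=O P2=I P3=I  mem[L5]=10
11. P3: load  L2  bus=[-]  L2: P0=I P1=I P2=O P3=S  mem[L2]=10
12. P3: store L0 := 34  bus=[BusRdX]  L0: P0=I P1=I P2=I P3=M  mem[L0]=20
13. P0: load  L3  bus=[BusRd]  L3: P0=S P1=I P2=O P3=I  mem[L3]=9
14. P2: load  L2  bus=[-]  L2: P0=I P1=I P2=O P3=S  mem[L2]=10
15. P0: store L0 := 93  bus=[BusRdX,Flush]  L0: P0=M P1=I P2=I P3=I  mem[L0]=34
16. P3: store L0 := 98  bus=[BusRdX,Flush]  L0: P0=I P1=I P2=I P3=M  mem[L0]=93
17. P0: load  L4  bus=[BusRd]  L4: P0=E P1=I P2=I P3=I  mem[L4]=40
18. P1: load  L3  bus=[BusRd]  L3: P0=S P1=S P2=O P3=I  mem[L3]=9
19. P3: load  L2  bus=[-]  L2: P0=I P1=I P2=O P3=S  mem[L2]=10
20. P3: load  L0  bus=[-]  L0: P0=I P1=I P2=I P3=M  mem[L0]=93
21. P0: store L2 := 13  bus=[BusRdX,Flush]  L2: P0=M P1=I P2=I P3=I  mem[L2]=54
22. P2: store L2 := 91  bus=[BusRdX,Flush]  L2: P0=I P1=I P2=M P3=I  mem[L2]=13
23. P1: store L0 := 34  bus=[BusRdX,Flush]  L0: P0=I P1=M P2=I P3=I  mem[L0]=98
24. P0: store L1 := 59  bus=[BusRdX]  L1: P0=M P1=I P2=I P3=I  mem[L1]=60
25. P2: load  L2  bus=[-]  L2: P0=I P1=I P2=M P3=I  mem[L2]=13
26. P2: store L0 := 6  bus=[BusRdX,Flush]  L0: P0=I P1=I P2=M P3=I  mem[L0]=34
27. P2: load  L3  bus=[-]  L3: P0=S P1=S P2=O P3=I  mem[L3]=9
28. P3: store L2 := 90  bus=[BusRdX,Flush]  L2: P0=I P1=I P2=I P3=M  mem[L2]=91
29. P2: store L4 := 14  bus=[BusRdX]  L4: P0=I P1=I P2=M P3=I  mem[L4]=40

invalidations = 2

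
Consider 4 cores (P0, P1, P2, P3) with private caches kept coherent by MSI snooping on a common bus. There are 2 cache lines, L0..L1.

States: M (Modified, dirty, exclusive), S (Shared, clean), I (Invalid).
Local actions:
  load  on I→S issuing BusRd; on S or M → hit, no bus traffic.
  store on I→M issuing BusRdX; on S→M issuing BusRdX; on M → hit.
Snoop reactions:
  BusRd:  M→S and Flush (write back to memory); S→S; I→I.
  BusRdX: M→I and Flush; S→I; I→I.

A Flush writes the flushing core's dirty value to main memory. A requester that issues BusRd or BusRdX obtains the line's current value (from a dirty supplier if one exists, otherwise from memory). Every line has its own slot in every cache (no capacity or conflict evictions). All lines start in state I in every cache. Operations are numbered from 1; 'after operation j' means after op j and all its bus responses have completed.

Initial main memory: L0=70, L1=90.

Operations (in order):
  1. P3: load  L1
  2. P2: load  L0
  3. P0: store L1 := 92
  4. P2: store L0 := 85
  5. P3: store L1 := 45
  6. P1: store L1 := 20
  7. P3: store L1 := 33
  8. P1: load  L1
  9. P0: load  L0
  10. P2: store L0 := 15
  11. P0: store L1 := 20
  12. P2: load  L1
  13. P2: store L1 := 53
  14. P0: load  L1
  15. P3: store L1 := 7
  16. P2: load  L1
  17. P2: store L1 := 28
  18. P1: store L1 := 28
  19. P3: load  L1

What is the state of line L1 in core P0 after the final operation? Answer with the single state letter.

  op1 P3: load  L1 → I/I/I/S on L1; bus BusRd; mem=90
  op2 P2: load  L0 → I/I/S/I on L0; bus BusRd; mem=70
  op3 P0: store L1 := 92 → M/I/I/I on L1; bus BusRdX; mem=90
  op4 P2: store L0 := 85 → I/I/M/I on L0; bus BusRdX; mem=70
  op5 P3: store L1 := 45 → I/I/I/M on L1; bus BusRdX Flush; mem=92
  op6 P1: store L1 := 20 → I/M/I/I on L1; bus BusRdX Flush; mem=45
  op7 P3: store L1 := 33 → I/I/I/M on L1; bus BusRdX Flush; mem=20
  op8 P1: load  L1 → I/S/I/S on L1; bus BusRd Flush; mem=33
  op9 P0: load  L0 → S/I/S/I on L0; bus BusRd Flush; mem=85
  op10 P2: store L0 := 15 → I/I/M/I on L0; bus BusRdX; mem=85
  op11 P0: store L1 := 20 → M/I/I/I on L1; bus BusRdX; mem=33
  op12 P2: load  L1 → S/I/S/I on L1; bus BusRd Flush; mem=20
  op13 P2: store L1 := 53 → I/I/M/I on L1; bus BusRdX; mem=20
  op14 P0: load  L1 → S/I/S/I on L1; bus BusRd Flush; mem=53
  op15 P3: store L1 := 7 → I/I/I/M on L1; bus BusRdX; mem=53
  op16 P2: load  L1 → I/I/S/S on L1; bus BusRd Flush; mem=7
  op17 P2: store L1 := 28 → I/I/M/I on L1; bus BusRdX; mem=7
  op18 P1: store L1 := 28 → I/M/I/I on L1; bus BusRdX Flush; mem=28
  op19 P3: load  L1 → I/S/I/S on L1; bus BusRd Flush; mem=28

state = I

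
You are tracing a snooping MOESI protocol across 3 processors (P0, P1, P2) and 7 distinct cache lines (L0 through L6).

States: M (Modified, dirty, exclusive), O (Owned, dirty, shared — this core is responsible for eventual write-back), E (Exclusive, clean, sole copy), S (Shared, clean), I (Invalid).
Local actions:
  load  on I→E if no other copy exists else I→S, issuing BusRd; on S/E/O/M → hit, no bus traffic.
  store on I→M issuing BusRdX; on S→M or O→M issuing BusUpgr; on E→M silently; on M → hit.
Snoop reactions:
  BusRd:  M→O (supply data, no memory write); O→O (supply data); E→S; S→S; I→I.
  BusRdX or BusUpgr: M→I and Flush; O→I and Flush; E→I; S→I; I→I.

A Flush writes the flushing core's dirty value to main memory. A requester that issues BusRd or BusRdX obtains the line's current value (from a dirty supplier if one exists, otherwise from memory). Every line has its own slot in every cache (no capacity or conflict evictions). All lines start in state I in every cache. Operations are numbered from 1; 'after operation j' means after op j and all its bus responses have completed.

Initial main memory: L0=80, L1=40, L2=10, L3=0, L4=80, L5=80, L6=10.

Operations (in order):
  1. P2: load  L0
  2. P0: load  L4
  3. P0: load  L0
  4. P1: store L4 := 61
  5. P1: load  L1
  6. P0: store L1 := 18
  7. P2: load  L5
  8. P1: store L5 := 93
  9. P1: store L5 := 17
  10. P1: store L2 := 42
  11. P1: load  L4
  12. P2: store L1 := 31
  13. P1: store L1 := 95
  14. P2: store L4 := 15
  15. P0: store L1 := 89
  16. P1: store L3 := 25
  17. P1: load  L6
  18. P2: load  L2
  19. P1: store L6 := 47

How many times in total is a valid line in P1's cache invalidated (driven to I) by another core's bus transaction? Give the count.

[1] P2: load  L0 | P0:I, P1:I, P2:E(80) | bus: BusRd
[2] P0: load  L4 | P0:E(80), P1:I, P2:I | bus: BusRd
[3] P0: load  L0 | P0:S(80), P1:I, P2:S(80) | bus: BusRd
[4] P1: store L4 := 61 | P0:I, P1:M(61), P2:I | bus: BusRdX
[5] P1: load  L1 | P0:I, P1:E(40), P2:I | bus: BusRd
[6] P0: store L1 := 18 | P0:M(18), P1:I, P2:I | bus: BusRdX
[7] P2: load  L5 | P0:I, P1:I, P2:E(80) | bus: BusRd
[8] P1: store L5 := 93 | P0:I, P1:M(93), P2:I | bus: BusRdX
[9] P1: store L5 := 17 | P0:I, P1:M(17), P2:I | bus: none
[10] P1: store L2 := 42 | P0:I, P1:M(42), P2:I | bus: BusRdX
[11] P1: load  L4 | P0:I, P1:M(61), P2:I | bus: none
[12] P2: store L1 := 31 | P0:I, P1:I, P2:M(31) | bus: BusRdX,Flush
[13] P1: store L1 := 95 | P0:I, P1:M(95), P2:I | bus: BusRdX,Flush
[14] P2: store L4 := 15 | P0:I, P1:I, P2:M(15) | bus: BusRdX,Flush
[15] P0: store L1 := 89 | P0:M(89), P1:I, P2:I | bus: BusRdX,Flush
[16] P1: store L3 := 25 | P0:I, P1:M(25), P2:I | bus: BusRdX
[17] P1: load  L6 | P0:I, P1:E(10), P2:I | bus: BusRd
[18] P2: load  L2 | P0:I, P1:O(42), P2:S(42) | bus: BusRd
[19] P1: store L6 := 47 | P0:I, P1:M(47), P2:I | bus: none

invalidations = 3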